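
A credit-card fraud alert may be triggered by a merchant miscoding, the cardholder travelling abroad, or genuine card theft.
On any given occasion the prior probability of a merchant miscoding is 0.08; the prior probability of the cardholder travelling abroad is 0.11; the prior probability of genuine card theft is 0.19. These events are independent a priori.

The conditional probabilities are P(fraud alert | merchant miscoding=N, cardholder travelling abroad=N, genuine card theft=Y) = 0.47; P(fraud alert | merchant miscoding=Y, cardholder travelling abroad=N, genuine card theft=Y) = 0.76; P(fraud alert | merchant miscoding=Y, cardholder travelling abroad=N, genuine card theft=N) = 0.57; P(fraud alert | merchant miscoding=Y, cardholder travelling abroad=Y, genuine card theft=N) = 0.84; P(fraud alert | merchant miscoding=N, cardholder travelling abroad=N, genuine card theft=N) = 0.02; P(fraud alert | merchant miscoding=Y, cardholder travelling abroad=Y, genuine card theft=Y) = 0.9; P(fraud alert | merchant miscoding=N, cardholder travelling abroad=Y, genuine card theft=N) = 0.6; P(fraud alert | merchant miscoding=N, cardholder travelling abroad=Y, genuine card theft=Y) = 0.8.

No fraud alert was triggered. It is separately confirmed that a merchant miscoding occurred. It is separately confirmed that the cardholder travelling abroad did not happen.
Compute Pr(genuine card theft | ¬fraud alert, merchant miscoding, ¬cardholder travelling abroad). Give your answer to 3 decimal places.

Sum P(¬fraud alert|·) weighted by the priors over both values of genuine card theft:
  P(¬fraud alert | merchant miscoding, ¬cardholder travelling abroad) = 0.43×0.81 + 0.24×0.19
        = 0.348300 + 0.045600 = 0.393900
Keeping only the genuine card theft-present terms gives 0.045600, so
  P(genuine card theft | ¬fraud alert, merchant miscoding, ¬cardholder travelling abroad) = 0.045600 / 0.393900 ≈ 0.116

Pr(genuine card theft | ¬fraud alert, merchant miscoding, ¬cardholder travelling abroad) ≈ 0.116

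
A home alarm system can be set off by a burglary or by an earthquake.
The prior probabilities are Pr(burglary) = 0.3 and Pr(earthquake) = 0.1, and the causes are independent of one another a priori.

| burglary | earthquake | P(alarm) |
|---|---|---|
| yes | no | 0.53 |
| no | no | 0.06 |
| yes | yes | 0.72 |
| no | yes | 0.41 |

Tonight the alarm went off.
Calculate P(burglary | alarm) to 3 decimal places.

P(burglary | alarm) ≈ 0.712

Weight on burglary=true, given the evidence: 0.143100 + 0.021600 = 0.164700
Denominator P(alarm): 0.06×0.7×0.9 + 0.41×0.7×0.1 + 0.53×0.3×0.9 + 0.72×0.3×0.1 = 0.231200
Posterior = 0.164700 / 0.231200 ≈ 0.712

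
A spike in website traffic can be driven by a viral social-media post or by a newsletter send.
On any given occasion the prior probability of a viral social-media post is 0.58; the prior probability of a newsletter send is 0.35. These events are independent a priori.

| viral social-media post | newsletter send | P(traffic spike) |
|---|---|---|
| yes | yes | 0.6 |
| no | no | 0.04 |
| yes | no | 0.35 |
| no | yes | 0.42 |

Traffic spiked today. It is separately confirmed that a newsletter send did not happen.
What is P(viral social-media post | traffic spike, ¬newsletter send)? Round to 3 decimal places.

P(viral social-media post | traffic spike, ¬newsletter send) ≈ 0.924

P(traffic spike | ¬newsletter send) = 0.04·0.42 + 0.35·0.58 = 0.016800 + 0.203000 = 0.219800
Restricting to configurations with viral social-media post present: 0.35·0.58 = 0.203000.
Hence the posterior is 0.203000/0.219800 ≈ 0.924.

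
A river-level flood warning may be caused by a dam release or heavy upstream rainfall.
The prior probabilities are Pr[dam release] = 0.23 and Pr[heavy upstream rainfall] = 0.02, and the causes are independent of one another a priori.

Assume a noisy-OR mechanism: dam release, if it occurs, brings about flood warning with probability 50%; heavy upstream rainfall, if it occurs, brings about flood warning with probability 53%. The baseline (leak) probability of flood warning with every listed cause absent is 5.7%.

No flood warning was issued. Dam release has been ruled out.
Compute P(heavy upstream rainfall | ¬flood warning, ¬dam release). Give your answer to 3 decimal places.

Under noisy-OR, P(flood warning | causes) = 1 − (1−0.057)·∏(1−qᵢ) over the active causes.
Weight on heavy upstream rainfall=true, given the evidence: 0.44321·0.02 = 0.008864
Denominator P(¬flood warning | ¬dam release): 0.943·0.98 + 0.44321·0.02 = 0.933004
P(heavy upstream rainfall | ¬flood warning, ¬dam release) = 0.008864/0.933004 ≈ 0.010

P(heavy upstream rainfall | ¬flood warning, ¬dam release) ≈ 0.010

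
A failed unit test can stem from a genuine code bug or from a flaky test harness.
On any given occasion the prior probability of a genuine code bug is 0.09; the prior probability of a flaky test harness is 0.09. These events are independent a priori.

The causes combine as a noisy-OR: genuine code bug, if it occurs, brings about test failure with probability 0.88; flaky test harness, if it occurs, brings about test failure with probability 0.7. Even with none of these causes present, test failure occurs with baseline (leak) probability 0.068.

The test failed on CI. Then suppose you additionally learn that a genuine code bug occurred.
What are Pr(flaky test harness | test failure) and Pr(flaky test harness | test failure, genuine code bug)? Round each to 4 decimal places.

Pr(flaky test harness | test failure) ≈ 0.3412; Pr(flaky test harness | test failure, genuine code bug) ≈ 0.0972

Under noisy-OR, P(test failure | causes) = 1 − (1−0.068)·∏(1−qᵢ) over the active causes.
Enumerate the 4 (genuine code bug, flaky test harness) configurations and weight by the priors:
  P(test failure) = 0.068*0.91*0.91 + 0.7204*0.91*0.09 + 0.88816*0.09*0.91 + 0.966448*0.09*0.09
        = 0.056311 + 0.059001 + 0.072740 + 0.007828 = 0.195880
Configurations with flaky test harness contribute 0.066829, so
  P(flaky test harness | test failure) = 0.066829 / 0.195880 ≈ 0.3412

Now condition on the additional information:
For the numerator, keep only flaky test harness=true terms: 0.966448*0.09 = 0.086980
Denominator P(test failure | genuine code bug): 0.88816*0.91 + 0.966448*0.09 = 0.895206
P(flaky test harness | test failure, genuine code bug) = 0.086980/0.895206 ≈ 0.0972
— genuine code bug explains away the evidence for flaky test harness.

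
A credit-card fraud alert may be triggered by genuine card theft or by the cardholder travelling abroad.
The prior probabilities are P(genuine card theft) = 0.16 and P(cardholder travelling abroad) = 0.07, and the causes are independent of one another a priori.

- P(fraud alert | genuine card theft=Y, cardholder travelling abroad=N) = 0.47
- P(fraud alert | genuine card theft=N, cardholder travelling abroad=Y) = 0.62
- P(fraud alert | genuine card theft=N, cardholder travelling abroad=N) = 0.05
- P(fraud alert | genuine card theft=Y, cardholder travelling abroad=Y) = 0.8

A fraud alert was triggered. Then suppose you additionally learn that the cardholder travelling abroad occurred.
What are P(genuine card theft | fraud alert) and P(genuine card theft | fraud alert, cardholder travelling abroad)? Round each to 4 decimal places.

Enumerate the 4 (genuine card theft, cardholder travelling abroad) configurations and weight by the priors:
  P(fraud alert) = 0.05*0.84*0.93 + 0.62*0.84*0.07 + 0.47*0.16*0.93 + 0.8*0.16*0.07
        = 0.039060 + 0.036456 + 0.069936 + 0.008960 = 0.154412
Configurations with genuine card theft contribute 0.078896, so
  P(genuine card theft | fraud alert) = 0.078896 / 0.154412 ≈ 0.5109

Now also conditioning on cardholder travelling abroad=true:
Weight on genuine card theft=true, given the evidence: 0.8·0.16 = 0.128000
Denominator P(fraud alert | cardholder travelling abroad): 0.62·0.84 + 0.8·0.16 = 0.648800
Posterior = 0.128000 / 0.648800 ≈ 0.1973
The drop from 0.5109 to 0.1973 is the explaining-away (discounting) effect.

P(genuine card theft | fraud alert) ≈ 0.5109; P(genuine card theft | fraud alert, cardholder travelling abroad) ≈ 0.1973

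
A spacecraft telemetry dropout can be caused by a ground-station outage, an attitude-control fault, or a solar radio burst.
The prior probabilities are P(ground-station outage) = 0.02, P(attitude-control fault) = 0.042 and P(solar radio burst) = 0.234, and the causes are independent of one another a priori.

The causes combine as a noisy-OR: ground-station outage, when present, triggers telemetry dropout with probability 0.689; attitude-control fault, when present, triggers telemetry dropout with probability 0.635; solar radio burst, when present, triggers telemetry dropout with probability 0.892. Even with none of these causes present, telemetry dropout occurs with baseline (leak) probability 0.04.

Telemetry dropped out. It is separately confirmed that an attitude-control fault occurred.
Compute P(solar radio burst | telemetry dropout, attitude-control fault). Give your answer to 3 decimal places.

Under noisy-OR, P(telemetry dropout | causes) = 1 − (1−0.04)·∏(1−qᵢ) over the active causes.
P(telemetry dropout | attitude-control fault) = 0.6496×0.98×0.766 + 0.962157×0.98×0.234 + 0.891026×0.02×0.766 + 0.988231×0.02×0.234 = 0.487642 + 0.220642 + 0.013651 + 0.004625 = 0.726560
Of this, 0.225267 comes from 0.220642 + 0.004625 (the solar radio burst=true cases).
Hence the posterior is 0.225267/0.726560 ≈ 0.310.

P(solar radio burst | telemetry dropout, attitude-control fault) ≈ 0.310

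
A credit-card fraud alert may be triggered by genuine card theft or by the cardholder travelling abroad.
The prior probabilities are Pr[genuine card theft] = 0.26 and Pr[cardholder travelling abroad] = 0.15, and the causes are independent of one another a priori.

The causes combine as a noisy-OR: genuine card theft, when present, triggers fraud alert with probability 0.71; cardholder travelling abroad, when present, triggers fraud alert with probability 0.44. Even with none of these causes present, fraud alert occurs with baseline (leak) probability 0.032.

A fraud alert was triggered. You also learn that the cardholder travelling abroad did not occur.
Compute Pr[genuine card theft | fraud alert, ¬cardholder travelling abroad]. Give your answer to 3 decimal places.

Pr[genuine card theft | fraud alert, ¬cardholder travelling abroad] ≈ 0.888

Under noisy-OR, P(fraud alert | causes) = 1 − (1−0.032)·∏(1−qᵢ) over the active causes.
Sum P(fraud alert|·) weighted by the priors over both values of genuine card theft:
  P(fraud alert | ¬cardholder travelling abroad) = 0.032*0.74 + 0.71928*0.26
        = 0.023680 + 0.187013 = 0.210693
Keeping only the genuine card theft-present terms gives 0.187013, so
  P(genuine card theft | fraud alert, ¬cardholder travelling abroad) = 0.187013 / 0.210693 ≈ 0.888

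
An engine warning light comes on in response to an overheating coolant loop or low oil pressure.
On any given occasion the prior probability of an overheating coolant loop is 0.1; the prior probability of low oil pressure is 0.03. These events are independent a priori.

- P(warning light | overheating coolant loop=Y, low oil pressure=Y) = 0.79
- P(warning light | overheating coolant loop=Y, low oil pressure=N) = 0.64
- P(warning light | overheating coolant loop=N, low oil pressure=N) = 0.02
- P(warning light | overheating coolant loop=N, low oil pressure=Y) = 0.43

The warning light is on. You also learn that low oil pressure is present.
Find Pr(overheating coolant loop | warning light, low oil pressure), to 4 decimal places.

Pr(overheating coolant loop | warning light, low oil pressure) ≈ 0.1695

Weight on overheating coolant loop=true, given the evidence: 0.79×0.1 = 0.079000
The normalizing constant is 0.43×0.9 + 0.79×0.1 = 0.466000
Posterior = 0.079000 / 0.466000 ≈ 0.1695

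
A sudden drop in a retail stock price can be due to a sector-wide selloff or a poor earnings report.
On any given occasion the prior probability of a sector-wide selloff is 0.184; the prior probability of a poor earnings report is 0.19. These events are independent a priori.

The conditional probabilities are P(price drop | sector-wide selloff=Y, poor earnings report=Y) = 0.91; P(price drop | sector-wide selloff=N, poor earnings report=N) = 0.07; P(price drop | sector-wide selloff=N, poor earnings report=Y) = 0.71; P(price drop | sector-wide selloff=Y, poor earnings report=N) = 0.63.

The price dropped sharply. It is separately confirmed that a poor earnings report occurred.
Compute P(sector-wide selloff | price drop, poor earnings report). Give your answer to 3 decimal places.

By total probability over both values of sector-wide selloff:
  P(price drop | poor earnings report) = 0.71·0.816 + 0.91·0.184
        = 0.579360 + 0.167440 = 0.746800
The terms with sector-wide selloff present sum to 0.167440, so
  P(sector-wide selloff | price drop, poor earnings report) = 0.167440 / 0.746800 ≈ 0.224

P(sector-wide selloff | price drop, poor earnings report) ≈ 0.224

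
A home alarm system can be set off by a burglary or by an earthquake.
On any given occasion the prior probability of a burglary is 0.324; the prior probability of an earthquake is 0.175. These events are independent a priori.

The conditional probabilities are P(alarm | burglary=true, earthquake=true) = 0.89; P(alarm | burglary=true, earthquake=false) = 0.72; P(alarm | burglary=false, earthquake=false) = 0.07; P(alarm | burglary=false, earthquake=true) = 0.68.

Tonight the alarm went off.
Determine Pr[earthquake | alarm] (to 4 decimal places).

Pr[earthquake | alarm] ≈ 0.3612

Sum P(alarm|·) weighted by the priors over the 4 (burglary, earthquake) configurations:
  P(alarm) = 0.07×0.676×0.825 + 0.68×0.676×0.175 + 0.72×0.324×0.825 + 0.89×0.324×0.175
        = 0.039039 + 0.080444 + 0.192456 + 0.050463 = 0.362402
The terms with earthquake present sum to 0.130907, so
  P(earthquake | alarm) = 0.130907 / 0.362402 ≈ 0.3612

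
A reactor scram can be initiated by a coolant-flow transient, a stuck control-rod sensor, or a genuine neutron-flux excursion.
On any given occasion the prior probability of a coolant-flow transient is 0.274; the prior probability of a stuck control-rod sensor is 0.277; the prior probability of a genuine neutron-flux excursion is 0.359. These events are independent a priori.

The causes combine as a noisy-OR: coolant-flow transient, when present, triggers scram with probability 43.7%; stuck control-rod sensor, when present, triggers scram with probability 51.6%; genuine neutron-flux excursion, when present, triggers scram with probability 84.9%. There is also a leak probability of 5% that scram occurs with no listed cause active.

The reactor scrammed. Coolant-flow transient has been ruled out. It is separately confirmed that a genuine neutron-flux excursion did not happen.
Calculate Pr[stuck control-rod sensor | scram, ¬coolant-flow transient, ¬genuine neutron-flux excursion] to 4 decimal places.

Pr[stuck control-rod sensor | scram, ¬coolant-flow transient, ¬genuine neutron-flux excursion] ≈ 0.8054

Under noisy-OR, P(scram | causes) = 1 − (1−0.05)·∏(1−qᵢ) over the active causes.
Weight on stuck control-rod sensor=true, given the evidence: 0.5402·0.277 = 0.149635
The normalizing constant is 0.05·0.723 + 0.5402·0.277 = 0.185785
P(stuck control-rod sensor | scram, ¬coolant-flow transient, ¬genuine neutron-flux excursion) = 0.149635/0.185785 ≈ 0.8054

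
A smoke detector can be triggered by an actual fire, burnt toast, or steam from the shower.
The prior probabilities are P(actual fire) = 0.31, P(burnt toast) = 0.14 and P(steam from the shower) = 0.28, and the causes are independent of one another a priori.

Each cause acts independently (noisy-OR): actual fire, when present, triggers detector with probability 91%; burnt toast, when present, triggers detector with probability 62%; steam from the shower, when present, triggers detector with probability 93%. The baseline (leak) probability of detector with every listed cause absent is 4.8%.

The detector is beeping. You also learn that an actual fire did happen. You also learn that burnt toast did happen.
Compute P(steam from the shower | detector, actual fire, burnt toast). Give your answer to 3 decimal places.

P(steam from the shower | detector, actual fire, burnt toast) ≈ 0.286

Under noisy-OR, P(detector | causes) = 1 − (1−0.048)·∏(1−qᵢ) over the active causes.
Numerator (weight on configurations with steam from the shower): 0.997721·0.28 = 0.279362
Denominator P(detector | actual fire, burnt toast): 0.967442·0.72 + 0.997721·0.28 = 0.975920
Posterior = 0.279362 / 0.975920 ≈ 0.286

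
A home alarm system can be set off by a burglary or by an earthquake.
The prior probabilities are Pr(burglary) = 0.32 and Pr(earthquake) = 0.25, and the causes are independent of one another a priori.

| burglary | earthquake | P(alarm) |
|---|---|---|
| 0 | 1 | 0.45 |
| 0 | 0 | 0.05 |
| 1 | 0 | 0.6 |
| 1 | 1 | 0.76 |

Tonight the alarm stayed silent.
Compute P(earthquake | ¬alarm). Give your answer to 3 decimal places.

Numerator (weight on configurations with earthquake): 0.093500 + 0.019200 = 0.112700
The normalizing constant is 0.95·0.68·0.75 + 0.55·0.68·0.25 + 0.4·0.32·0.75 + 0.24·0.32·0.25 = 0.693200
P(earthquake | ¬alarm) = 0.112700/0.693200 ≈ 0.163

P(earthquake | ¬alarm) ≈ 0.163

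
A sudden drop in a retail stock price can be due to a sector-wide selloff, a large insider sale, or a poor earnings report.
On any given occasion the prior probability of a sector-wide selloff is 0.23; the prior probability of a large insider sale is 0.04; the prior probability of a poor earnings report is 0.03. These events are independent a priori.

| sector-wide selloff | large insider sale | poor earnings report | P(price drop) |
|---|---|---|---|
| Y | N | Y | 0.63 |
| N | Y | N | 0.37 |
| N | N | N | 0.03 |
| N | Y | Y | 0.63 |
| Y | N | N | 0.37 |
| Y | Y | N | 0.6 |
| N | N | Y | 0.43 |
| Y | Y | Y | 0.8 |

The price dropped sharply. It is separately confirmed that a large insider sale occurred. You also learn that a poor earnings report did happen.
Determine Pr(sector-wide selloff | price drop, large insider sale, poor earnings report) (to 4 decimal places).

Weight on sector-wide selloff=true, given the evidence: 0.8·0.23 = 0.184000
Normalizer over all consistent configurations: 0.63·0.77 + 0.8·0.23 = 0.669100
P(sector-wide selloff | price drop, large insider sale, poor earnings report) = 0.184000/0.669100 ≈ 0.2750

Pr(sector-wide selloff | price drop, large insider sale, poor earnings report) ≈ 0.2750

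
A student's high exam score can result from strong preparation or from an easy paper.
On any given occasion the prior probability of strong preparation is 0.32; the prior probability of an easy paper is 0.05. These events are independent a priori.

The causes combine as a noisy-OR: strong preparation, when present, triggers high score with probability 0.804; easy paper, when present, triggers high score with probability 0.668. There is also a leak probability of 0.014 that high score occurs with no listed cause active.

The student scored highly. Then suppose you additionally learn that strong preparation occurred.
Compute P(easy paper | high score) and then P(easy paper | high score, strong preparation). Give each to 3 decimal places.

Under noisy-OR, P(high score | causes) = 1 − (1−0.014)·∏(1−qᵢ) over the active causes.
Sum P(high score|·) weighted by the priors over the 4 (strong preparation, easy paper) configurations:
  P(high score) = 0.014*0.68*0.95 + 0.672648*0.68*0.05 + 0.806744*0.32*0.95 + 0.935839*0.32*0.05
        = 0.009044 + 0.022870 + 0.245250 + 0.014973 = 0.292137
Configurations with easy paper contribute 0.037843, so
  P(easy paper | high score) = 0.037843 / 0.292137 ≈ 0.130

Now also conditioning on strong preparation=true:
P(high score | strong preparation) = 0.806744*0.95 + 0.935839*0.05 = 0.766407 + 0.046792 = 0.813199
Restricting to configurations with easy paper present: 0.935839*0.05 = 0.046792.
P(easy paper | high score, strong preparation) = 0.046792 / 0.813199 ≈ 0.058
— strong preparation explains away the evidence for easy paper.

P(easy paper | high score) ≈ 0.130; P(easy paper | high score, strong preparation) ≈ 0.058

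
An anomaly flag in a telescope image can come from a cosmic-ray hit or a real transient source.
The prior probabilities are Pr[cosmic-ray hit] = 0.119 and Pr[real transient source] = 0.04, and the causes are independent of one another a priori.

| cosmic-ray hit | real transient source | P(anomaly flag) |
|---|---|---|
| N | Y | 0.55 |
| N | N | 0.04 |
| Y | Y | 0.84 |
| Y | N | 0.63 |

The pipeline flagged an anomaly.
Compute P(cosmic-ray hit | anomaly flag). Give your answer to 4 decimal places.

P(cosmic-ray hit | anomaly flag) ≈ 0.5881

Numerator (weight on configurations with cosmic-ray hit): 0.071971 + 0.003998 = 0.075969
Denominator P(anomaly flag): 0.04·0.881·0.96 + 0.55·0.881·0.04 + 0.63·0.119·0.96 + 0.84·0.119·0.04 = 0.129181
P(cosmic-ray hit | anomaly flag) = 0.075969/0.129181 ≈ 0.5881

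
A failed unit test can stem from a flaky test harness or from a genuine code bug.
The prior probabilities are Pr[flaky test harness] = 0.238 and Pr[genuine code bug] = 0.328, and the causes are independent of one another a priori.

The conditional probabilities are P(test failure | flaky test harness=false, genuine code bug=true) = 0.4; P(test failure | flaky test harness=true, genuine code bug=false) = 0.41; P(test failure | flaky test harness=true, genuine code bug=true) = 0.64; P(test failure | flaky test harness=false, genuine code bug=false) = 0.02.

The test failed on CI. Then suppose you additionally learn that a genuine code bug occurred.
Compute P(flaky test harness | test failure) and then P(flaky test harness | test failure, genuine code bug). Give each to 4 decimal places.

P(test failure) = 0.02*0.762*0.672 + 0.4*0.762*0.328 + 0.41*0.238*0.672 + 0.64*0.238*0.328 = 0.010241 + 0.099974 + 0.065574 + 0.049961 = 0.225750
The flaky test harness-present share is 0.065574 + 0.049961 = 0.115535.
P(flaky test harness | test failure) = 0.115535 / 0.225750 ≈ 0.5118

Now condition on the additional information:
For the numerator, keep only flaky test harness=true terms: 0.64*0.238 = 0.152320
Denominator P(test failure | genuine code bug): 0.4*0.762 + 0.64*0.238 = 0.457120
Posterior = 0.152320 / 0.457120 ≈ 0.3332
This is intercausal reasoning (explaining away): once genuine code bug accounts for the test failure, flaky test harness becomes less likely.

P(flaky test harness | test failure) ≈ 0.5118; P(flaky test harness | test failure, genuine code bug) ≈ 0.3332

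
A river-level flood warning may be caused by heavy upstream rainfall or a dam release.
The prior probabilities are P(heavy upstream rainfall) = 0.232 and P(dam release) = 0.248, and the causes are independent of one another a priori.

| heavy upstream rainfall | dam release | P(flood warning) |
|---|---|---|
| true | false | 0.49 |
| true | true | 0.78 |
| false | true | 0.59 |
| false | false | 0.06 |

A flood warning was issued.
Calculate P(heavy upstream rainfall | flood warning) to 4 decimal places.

P(heavy upstream rainfall | flood warning) ≈ 0.4700

For the numerator, keep only heavy upstream rainfall=true terms: 0.085487 + 0.044878 = 0.130365
The normalizing constant is 0.06×0.768×0.752 + 0.59×0.768×0.248 + 0.49×0.232×0.752 + 0.78×0.232×0.248 = 0.277391
Posterior = 0.130365 / 0.277391 ≈ 0.4700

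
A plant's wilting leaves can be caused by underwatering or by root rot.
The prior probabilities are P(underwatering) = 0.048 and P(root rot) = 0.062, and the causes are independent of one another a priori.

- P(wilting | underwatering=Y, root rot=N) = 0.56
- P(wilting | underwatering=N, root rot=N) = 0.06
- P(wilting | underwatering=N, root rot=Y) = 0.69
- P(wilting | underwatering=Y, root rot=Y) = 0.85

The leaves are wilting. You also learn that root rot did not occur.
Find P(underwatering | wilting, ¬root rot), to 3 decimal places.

Sum P(wilting|·) weighted by the priors over both values of underwatering:
  P(wilting | ¬root rot) = 0.06×0.952 + 0.56×0.048
        = 0.057120 + 0.026880 = 0.084000
Configurations with underwatering contribute 0.026880, so
  P(underwatering | wilting, ¬root rot) = 0.026880 / 0.084000 ≈ 0.320

P(underwatering | wilting, ¬root rot) ≈ 0.320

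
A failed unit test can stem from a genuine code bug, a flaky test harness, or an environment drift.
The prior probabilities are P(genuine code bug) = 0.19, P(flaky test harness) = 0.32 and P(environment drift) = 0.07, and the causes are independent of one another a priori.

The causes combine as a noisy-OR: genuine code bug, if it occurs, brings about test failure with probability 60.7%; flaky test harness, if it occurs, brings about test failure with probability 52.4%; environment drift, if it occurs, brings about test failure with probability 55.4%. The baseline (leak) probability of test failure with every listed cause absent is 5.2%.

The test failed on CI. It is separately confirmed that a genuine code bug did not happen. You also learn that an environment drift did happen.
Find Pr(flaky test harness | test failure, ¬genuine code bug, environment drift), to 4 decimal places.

Under noisy-OR, P(test failure | causes) = 1 − (1−0.052)·∏(1−qᵢ) over the active causes.
Weight on flaky test harness=true, given the evidence: 0.798743*0.32 = 0.255598
Denominator P(test failure | ¬genuine code bug, environment drift): 0.577192*0.68 + 0.798743*0.32 = 0.648089
Posterior = 0.255598 / 0.648089 ≈ 0.3944

Pr(flaky test harness | test failure, ¬genuine code bug, environment drift) ≈ 0.3944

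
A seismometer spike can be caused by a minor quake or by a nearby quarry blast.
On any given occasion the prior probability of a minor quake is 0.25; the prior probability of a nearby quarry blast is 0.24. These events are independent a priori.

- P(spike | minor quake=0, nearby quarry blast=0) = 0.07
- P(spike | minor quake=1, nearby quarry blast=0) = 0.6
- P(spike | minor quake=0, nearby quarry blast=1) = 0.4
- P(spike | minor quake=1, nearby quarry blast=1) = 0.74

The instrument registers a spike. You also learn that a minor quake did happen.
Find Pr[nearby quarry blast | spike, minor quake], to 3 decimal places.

Pr[nearby quarry blast | spike, minor quake] ≈ 0.280

For the numerator, keep only nearby quarry blast=true terms: 0.74·0.24 = 0.177600
The normalizing constant is 0.6·0.76 + 0.74·0.24 = 0.633600
P(nearby quarry blast | spike, minor quake) = 0.177600/0.633600 ≈ 0.280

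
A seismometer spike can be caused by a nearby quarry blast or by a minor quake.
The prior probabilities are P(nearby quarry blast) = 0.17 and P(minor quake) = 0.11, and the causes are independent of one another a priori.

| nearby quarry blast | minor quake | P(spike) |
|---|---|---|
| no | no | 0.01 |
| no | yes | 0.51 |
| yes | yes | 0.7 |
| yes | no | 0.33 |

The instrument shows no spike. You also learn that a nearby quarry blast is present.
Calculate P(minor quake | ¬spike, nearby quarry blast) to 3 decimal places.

P(minor quake | ¬spike, nearby quarry blast) ≈ 0.052

P(¬spike | nearby quarry blast) = 0.67·0.89 + 0.3·0.11 = 0.596300 + 0.033000 = 0.629300
Restricting to configurations with minor quake present: 0.3·0.11 = 0.033000.
So P(minor quake | ¬spike, nearby quarry blast) = 0.033000/0.629300 ≈ 0.052.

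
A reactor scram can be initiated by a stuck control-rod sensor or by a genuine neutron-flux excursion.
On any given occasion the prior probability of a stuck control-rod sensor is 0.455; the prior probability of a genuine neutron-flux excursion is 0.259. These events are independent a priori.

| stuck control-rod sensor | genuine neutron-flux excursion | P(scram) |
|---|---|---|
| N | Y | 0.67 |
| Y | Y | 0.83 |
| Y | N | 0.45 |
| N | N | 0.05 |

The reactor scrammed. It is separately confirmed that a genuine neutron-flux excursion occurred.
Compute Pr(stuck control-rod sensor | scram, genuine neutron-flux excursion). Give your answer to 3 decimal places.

Pr(stuck control-rod sensor | scram, genuine neutron-flux excursion) ≈ 0.508

Weight on stuck control-rod sensor=true, given the evidence: 0.83×0.455 = 0.377650
The normalizing constant is 0.67×0.545 + 0.83×0.455 = 0.742800
P(stuck control-rod sensor | scram, genuine neutron-flux excursion) = 0.377650/0.742800 ≈ 0.508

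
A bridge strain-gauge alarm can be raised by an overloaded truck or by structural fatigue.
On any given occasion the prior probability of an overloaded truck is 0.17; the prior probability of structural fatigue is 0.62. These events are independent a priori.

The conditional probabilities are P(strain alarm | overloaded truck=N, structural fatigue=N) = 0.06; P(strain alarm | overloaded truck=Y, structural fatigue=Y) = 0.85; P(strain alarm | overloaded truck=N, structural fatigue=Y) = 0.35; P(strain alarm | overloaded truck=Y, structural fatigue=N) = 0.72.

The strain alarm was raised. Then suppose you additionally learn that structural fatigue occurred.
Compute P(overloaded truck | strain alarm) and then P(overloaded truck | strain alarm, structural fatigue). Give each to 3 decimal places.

P(overloaded truck | strain alarm) ≈ 0.406; P(overloaded truck | strain alarm, structural fatigue) ≈ 0.332

Sum P(strain alarm|·) weighted by the priors over the 4 (overloaded truck, structural fatigue) configurations:
  P(strain alarm) = 0.06*0.83*0.38 + 0.35*0.83*0.62 + 0.72*0.17*0.38 + 0.85*0.17*0.62
        = 0.018924 + 0.180110 + 0.046512 + 0.089590 = 0.335136
Keeping only the overloaded truck-present terms gives 0.136102, so
  P(overloaded truck | strain alarm) = 0.136102 / 0.335136 ≈ 0.406

Now condition on the additional information:
Enumerate both values of overloaded truck and weight by the priors:
  P(strain alarm | structural fatigue) = 0.35*0.83 + 0.85*0.17
        = 0.290500 + 0.144500 = 0.435000
Configurations with overloaded truck contribute 0.144500, so
  P(overloaded truck | strain alarm, structural fatigue) = 0.144500 / 0.435000 ≈ 0.332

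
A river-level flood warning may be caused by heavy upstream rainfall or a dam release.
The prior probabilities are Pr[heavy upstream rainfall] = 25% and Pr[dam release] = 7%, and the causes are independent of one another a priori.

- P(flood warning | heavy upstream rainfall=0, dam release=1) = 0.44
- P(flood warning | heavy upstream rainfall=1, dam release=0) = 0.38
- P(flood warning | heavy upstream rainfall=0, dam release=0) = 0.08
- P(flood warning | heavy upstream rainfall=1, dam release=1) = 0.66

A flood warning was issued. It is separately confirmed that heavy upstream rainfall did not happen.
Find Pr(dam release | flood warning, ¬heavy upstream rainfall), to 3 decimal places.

For the numerator, keep only dam release=true terms: 0.44·0.07 = 0.030800
The normalizing constant is 0.08·0.93 + 0.44·0.07 = 0.105200
Posterior = 0.030800 / 0.105200 ≈ 0.293

Pr(dam release | flood warning, ¬heavy upstream rainfall) ≈ 0.293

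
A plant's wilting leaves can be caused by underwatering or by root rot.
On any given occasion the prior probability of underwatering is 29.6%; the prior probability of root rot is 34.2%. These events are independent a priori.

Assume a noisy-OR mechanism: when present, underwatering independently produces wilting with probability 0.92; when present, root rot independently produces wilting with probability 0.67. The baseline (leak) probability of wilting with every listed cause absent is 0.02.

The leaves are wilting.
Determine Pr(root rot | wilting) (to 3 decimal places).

Pr(root rot | wilting) ≈ 0.581

Under noisy-OR, P(wilting | causes) = 1 − (1−0.02)·∏(1−qᵢ) over the active causes.
For the numerator, keep only root rot=true terms: 0.162904 + 0.098613 = 0.261517
Normalizer over all consistent configurations: 0.02*0.704*0.658 + 0.6766*0.704*0.342 + 0.9216*0.296*0.658 + 0.974128*0.296*0.342 = 0.450280
P(root rot | wilting) = 0.261517/0.450280 ≈ 0.581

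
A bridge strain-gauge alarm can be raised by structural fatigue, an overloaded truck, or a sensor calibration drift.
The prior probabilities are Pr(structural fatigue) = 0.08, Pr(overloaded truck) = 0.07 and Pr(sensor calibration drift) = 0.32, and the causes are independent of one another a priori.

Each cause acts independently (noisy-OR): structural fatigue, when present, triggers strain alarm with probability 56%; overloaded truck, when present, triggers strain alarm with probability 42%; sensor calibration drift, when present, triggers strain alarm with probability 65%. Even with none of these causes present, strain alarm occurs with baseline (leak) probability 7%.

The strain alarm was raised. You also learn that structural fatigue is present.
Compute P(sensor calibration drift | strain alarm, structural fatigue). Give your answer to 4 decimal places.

Under noisy-OR, P(strain alarm | causes) = 1 − (1−0.07)·∏(1−qᵢ) over the active causes.
P(strain alarm | structural fatigue) = 0.5908*0.93*0.68 + 0.85678*0.93*0.32 + 0.762664*0.07*0.68 + 0.916932*0.07*0.32 = 0.373622 + 0.254978 + 0.036303 + 0.020539 = 0.685442
The sensor calibration drift-present share is 0.254978 + 0.020539 = 0.275517.
P(sensor calibration drift | strain alarm, structural fatigue) = 0.275517 / 0.685442 ≈ 0.4020

P(sensor calibration drift | strain alarm, structural fatigue) ≈ 0.4020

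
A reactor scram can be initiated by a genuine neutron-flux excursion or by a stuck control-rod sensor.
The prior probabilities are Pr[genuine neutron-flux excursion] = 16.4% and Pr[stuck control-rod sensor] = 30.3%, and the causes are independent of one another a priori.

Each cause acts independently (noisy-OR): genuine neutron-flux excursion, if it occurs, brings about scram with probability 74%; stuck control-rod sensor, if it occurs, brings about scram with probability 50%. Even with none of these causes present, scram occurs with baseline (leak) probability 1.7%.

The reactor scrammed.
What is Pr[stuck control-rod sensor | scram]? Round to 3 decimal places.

Pr[stuck control-rod sensor | scram] ≈ 0.644

Under noisy-OR, P(scram | causes) = 1 − (1−0.017)·∏(1−qᵢ) over the active causes.
Sum P(scram|·) weighted by the priors over the 4 (genuine neutron-flux excursion, stuck control-rod sensor) configurations:
  P(scram) = 0.017·0.836·0.697 + 0.5085·0.836·0.303 + 0.74442·0.164·0.697 + 0.87221·0.164·0.303
        = 0.009906 + 0.128807 + 0.085093 + 0.043342 = 0.267148
The terms with stuck control-rod sensor present sum to 0.172149, so
  P(stuck control-rod sensor | scram) = 0.172149 / 0.267148 ≈ 0.644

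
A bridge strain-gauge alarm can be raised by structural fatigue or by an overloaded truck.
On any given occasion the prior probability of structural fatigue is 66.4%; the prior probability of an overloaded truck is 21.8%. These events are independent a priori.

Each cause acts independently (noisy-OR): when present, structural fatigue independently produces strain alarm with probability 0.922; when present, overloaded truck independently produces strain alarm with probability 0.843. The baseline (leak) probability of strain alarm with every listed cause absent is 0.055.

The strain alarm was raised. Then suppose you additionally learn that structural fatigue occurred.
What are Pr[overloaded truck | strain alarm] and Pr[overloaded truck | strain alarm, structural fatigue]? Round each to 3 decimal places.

Pr[overloaded truck | strain alarm] ≈ 0.293; Pr[overloaded truck | strain alarm, structural fatigue] ≈ 0.229

Under noisy-OR, P(strain alarm | causes) = 1 − (1−0.055)·∏(1−qᵢ) over the active causes.
For the numerator, keep only overloaded truck=true terms: 0.062381 + 0.143077 = 0.205458
Denominator P(strain alarm): 0.055·0.336·0.782 + 0.851635·0.336·0.218 + 0.92629·0.664·0.782 + 0.988428·0.664·0.218 = 0.700883
P(overloaded truck | strain alarm) = 0.205458/0.700883 ≈ 0.293

With the extra evidence:
By total probability over both values of overloaded truck:
  P(strain alarm | structural fatigue) = 0.92629*0.782 + 0.988428*0.218
        = 0.724359 + 0.215477 = 0.939836
Keeping only the overloaded truck-present terms gives 0.215477, so
  P(overloaded truck | strain alarm, structural fatigue) = 0.215477 / 0.939836 ≈ 0.229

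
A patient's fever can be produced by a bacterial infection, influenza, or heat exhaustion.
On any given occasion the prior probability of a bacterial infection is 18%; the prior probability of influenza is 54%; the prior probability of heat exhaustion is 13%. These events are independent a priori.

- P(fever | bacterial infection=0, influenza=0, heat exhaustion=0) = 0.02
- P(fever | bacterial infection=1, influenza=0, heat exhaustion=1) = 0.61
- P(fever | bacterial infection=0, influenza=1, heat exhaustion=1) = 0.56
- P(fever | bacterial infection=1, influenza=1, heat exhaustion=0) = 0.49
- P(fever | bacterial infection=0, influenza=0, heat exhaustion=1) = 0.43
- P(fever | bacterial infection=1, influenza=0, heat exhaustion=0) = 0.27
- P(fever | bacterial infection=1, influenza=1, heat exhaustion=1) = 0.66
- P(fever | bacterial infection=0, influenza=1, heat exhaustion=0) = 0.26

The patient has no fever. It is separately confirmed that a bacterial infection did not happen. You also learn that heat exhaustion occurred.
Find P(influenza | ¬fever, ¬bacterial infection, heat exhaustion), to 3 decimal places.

P(influenza | ¬fever, ¬bacterial infection, heat exhaustion) ≈ 0.475

P(¬fever | ¬bacterial infection, heat exhaustion) = 0.57×0.46 + 0.44×0.54 = 0.262200 + 0.237600 = 0.499800
Of this, 0.237600 comes from 0.44×0.54 (the influenza=true cases).
So P(influenza | ¬fever, ¬bacterial infection, heat exhaustion) = 0.237600/0.499800 ≈ 0.475.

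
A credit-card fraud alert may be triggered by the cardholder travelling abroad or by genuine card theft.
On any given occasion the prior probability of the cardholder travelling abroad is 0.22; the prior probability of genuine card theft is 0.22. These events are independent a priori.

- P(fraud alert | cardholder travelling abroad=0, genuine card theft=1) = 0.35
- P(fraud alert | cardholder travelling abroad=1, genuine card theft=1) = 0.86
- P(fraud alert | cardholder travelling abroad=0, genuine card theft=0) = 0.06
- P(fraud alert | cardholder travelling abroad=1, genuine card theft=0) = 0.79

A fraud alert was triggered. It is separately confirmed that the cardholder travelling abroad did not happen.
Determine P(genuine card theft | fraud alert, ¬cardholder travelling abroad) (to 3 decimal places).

For the numerator, keep only genuine card theft=true terms: 0.35·0.22 = 0.077000
The normalizing constant is 0.06·0.78 + 0.35·0.22 = 0.123800
P(genuine card theft | fraud alert, ¬cardholder travelling abroad) = 0.077000/0.123800 ≈ 0.622

P(genuine card theft | fraud alert, ¬cardholder travelling abroad) ≈ 0.622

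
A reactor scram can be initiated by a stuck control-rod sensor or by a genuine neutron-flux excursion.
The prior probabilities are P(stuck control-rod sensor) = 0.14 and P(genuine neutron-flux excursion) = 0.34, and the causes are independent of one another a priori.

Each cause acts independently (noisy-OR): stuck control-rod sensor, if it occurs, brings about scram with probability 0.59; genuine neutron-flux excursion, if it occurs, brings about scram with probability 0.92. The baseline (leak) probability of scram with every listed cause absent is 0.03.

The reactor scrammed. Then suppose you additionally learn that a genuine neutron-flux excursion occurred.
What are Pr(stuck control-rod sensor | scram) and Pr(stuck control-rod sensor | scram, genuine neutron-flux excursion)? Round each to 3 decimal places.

Under noisy-OR, P(scram | causes) = 1 − (1−0.03)·∏(1−qᵢ) over the active causes.
Weight on stuck control-rod sensor=true, given the evidence: 0.055653 + 0.046086 = 0.101739
The normalizing constant is 0.03×0.86×0.66 + 0.9224×0.86×0.34 + 0.6023×0.14×0.66 + 0.968184×0.14×0.34 = 0.388477
P(stuck control-rod sensor | scram) = 0.101739/0.388477 ≈ 0.262

With the extra evidence:
P(scram | genuine neutron-flux excursion) = 0.9224*0.86 + 0.968184*0.14 = 0.793264 + 0.135546 = 0.928810
Restricting to configurations with stuck control-rod sensor present: 0.968184*0.14 = 0.135546.
Hence the posterior is 0.135546/0.928810 ≈ 0.146.
— genuine neutron-flux excursion explains away the evidence for stuck control-rod sensor.

Pr(stuck control-rod sensor | scram) ≈ 0.262; Pr(stuck control-rod sensor | scram, genuine neutron-flux excursion) ≈ 0.146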